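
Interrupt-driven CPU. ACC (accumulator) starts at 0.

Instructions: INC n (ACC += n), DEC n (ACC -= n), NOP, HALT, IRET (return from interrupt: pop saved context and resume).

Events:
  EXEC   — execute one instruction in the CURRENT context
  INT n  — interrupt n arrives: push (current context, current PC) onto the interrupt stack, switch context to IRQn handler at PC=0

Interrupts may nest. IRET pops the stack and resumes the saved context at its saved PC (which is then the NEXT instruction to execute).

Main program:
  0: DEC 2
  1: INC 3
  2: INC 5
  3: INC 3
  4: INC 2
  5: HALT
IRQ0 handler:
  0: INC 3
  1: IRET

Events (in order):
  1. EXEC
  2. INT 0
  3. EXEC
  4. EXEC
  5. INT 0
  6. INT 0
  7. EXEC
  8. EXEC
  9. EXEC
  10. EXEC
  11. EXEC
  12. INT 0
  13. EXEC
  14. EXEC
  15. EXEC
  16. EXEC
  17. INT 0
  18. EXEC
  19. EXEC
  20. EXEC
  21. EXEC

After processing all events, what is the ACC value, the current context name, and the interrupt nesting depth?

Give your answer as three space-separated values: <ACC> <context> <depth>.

Event 1 (EXEC): [MAIN] PC=0: DEC 2 -> ACC=-2
Event 2 (INT 0): INT 0 arrives: push (MAIN, PC=1), enter IRQ0 at PC=0 (depth now 1)
Event 3 (EXEC): [IRQ0] PC=0: INC 3 -> ACC=1
Event 4 (EXEC): [IRQ0] PC=1: IRET -> resume MAIN at PC=1 (depth now 0)
Event 5 (INT 0): INT 0 arrives: push (MAIN, PC=1), enter IRQ0 at PC=0 (depth now 1)
Event 6 (INT 0): INT 0 arrives: push (IRQ0, PC=0), enter IRQ0 at PC=0 (depth now 2)
Event 7 (EXEC): [IRQ0] PC=0: INC 3 -> ACC=4
Event 8 (EXEC): [IRQ0] PC=1: IRET -> resume IRQ0 at PC=0 (depth now 1)
Event 9 (EXEC): [IRQ0] PC=0: INC 3 -> ACC=7
Event 10 (EXEC): [IRQ0] PC=1: IRET -> resume MAIN at PC=1 (depth now 0)
Event 11 (EXEC): [MAIN] PC=1: INC 3 -> ACC=10
Event 12 (INT 0): INT 0 arrives: push (MAIN, PC=2), enter IRQ0 at PC=0 (depth now 1)
Event 13 (EXEC): [IRQ0] PC=0: INC 3 -> ACC=13
Event 14 (EXEC): [IRQ0] PC=1: IRET -> resume MAIN at PC=2 (depth now 0)
Event 15 (EXEC): [MAIN] PC=2: INC 5 -> ACC=18
Event 16 (EXEC): [MAIN] PC=3: INC 3 -> ACC=21
Event 17 (INT 0): INT 0 arrives: push (MAIN, PC=4), enter IRQ0 at PC=0 (depth now 1)
Event 18 (EXEC): [IRQ0] PC=0: INC 3 -> ACC=24
Event 19 (EXEC): [IRQ0] PC=1: IRET -> resume MAIN at PC=4 (depth now 0)
Event 20 (EXEC): [MAIN] PC=4: INC 2 -> ACC=26
Event 21 (EXEC): [MAIN] PC=5: HALT

Answer: 26 MAIN 0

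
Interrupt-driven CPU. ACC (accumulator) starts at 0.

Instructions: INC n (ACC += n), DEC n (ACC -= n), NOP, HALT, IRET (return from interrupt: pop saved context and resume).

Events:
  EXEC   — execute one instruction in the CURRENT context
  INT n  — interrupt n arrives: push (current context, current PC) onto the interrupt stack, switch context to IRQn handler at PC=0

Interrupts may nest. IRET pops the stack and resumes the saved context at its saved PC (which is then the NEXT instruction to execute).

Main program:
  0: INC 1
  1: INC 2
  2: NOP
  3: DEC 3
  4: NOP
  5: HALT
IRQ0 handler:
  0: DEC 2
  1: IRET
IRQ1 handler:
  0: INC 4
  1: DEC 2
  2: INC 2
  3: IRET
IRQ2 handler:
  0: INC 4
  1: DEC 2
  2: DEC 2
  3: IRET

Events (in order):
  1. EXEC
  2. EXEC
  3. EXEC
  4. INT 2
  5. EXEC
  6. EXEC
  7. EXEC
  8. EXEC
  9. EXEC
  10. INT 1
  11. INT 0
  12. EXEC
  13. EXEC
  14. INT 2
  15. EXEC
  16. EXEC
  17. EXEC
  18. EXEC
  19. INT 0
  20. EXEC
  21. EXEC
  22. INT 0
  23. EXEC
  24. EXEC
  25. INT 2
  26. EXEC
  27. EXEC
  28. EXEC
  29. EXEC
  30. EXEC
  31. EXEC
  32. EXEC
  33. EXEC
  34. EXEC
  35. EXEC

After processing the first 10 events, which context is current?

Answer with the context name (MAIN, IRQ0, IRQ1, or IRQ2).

Answer: IRQ1

Derivation:
Event 1 (EXEC): [MAIN] PC=0: INC 1 -> ACC=1
Event 2 (EXEC): [MAIN] PC=1: INC 2 -> ACC=3
Event 3 (EXEC): [MAIN] PC=2: NOP
Event 4 (INT 2): INT 2 arrives: push (MAIN, PC=3), enter IRQ2 at PC=0 (depth now 1)
Event 5 (EXEC): [IRQ2] PC=0: INC 4 -> ACC=7
Event 6 (EXEC): [IRQ2] PC=1: DEC 2 -> ACC=5
Event 7 (EXEC): [IRQ2] PC=2: DEC 2 -> ACC=3
Event 8 (EXEC): [IRQ2] PC=3: IRET -> resume MAIN at PC=3 (depth now 0)
Event 9 (EXEC): [MAIN] PC=3: DEC 3 -> ACC=0
Event 10 (INT 1): INT 1 arrives: push (MAIN, PC=4), enter IRQ1 at PC=0 (depth now 1)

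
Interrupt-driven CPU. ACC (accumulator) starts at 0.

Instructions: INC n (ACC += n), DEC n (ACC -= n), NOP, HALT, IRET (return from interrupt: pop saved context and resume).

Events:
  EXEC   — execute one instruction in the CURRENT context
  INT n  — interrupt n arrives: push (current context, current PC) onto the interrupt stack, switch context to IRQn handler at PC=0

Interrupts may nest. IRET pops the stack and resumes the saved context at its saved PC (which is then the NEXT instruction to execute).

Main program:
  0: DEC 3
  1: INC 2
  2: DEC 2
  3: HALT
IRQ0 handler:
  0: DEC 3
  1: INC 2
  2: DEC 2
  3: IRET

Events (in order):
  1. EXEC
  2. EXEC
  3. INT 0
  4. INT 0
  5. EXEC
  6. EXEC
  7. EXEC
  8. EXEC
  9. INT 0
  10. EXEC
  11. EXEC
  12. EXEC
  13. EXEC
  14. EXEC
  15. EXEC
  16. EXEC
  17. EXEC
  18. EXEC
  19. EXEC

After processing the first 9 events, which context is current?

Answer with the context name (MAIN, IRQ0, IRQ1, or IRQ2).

Answer: IRQ0

Derivation:
Event 1 (EXEC): [MAIN] PC=0: DEC 3 -> ACC=-3
Event 2 (EXEC): [MAIN] PC=1: INC 2 -> ACC=-1
Event 3 (INT 0): INT 0 arrives: push (MAIN, PC=2), enter IRQ0 at PC=0 (depth now 1)
Event 4 (INT 0): INT 0 arrives: push (IRQ0, PC=0), enter IRQ0 at PC=0 (depth now 2)
Event 5 (EXEC): [IRQ0] PC=0: DEC 3 -> ACC=-4
Event 6 (EXEC): [IRQ0] PC=1: INC 2 -> ACC=-2
Event 7 (EXEC): [IRQ0] PC=2: DEC 2 -> ACC=-4
Event 8 (EXEC): [IRQ0] PC=3: IRET -> resume IRQ0 at PC=0 (depth now 1)
Event 9 (INT 0): INT 0 arrives: push (IRQ0, PC=0), enter IRQ0 at PC=0 (depth now 2)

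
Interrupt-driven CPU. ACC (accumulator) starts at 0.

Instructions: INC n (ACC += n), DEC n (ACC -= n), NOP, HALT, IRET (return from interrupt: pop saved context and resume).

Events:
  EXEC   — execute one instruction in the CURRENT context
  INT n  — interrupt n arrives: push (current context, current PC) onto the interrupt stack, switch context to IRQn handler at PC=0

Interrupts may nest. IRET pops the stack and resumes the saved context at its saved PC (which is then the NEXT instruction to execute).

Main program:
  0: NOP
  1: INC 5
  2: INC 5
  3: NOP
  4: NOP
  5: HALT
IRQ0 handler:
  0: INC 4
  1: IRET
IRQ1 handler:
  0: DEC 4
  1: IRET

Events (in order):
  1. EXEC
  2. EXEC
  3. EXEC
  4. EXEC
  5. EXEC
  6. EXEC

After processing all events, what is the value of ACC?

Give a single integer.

Event 1 (EXEC): [MAIN] PC=0: NOP
Event 2 (EXEC): [MAIN] PC=1: INC 5 -> ACC=5
Event 3 (EXEC): [MAIN] PC=2: INC 5 -> ACC=10
Event 4 (EXEC): [MAIN] PC=3: NOP
Event 5 (EXEC): [MAIN] PC=4: NOP
Event 6 (EXEC): [MAIN] PC=5: HALT

Answer: 10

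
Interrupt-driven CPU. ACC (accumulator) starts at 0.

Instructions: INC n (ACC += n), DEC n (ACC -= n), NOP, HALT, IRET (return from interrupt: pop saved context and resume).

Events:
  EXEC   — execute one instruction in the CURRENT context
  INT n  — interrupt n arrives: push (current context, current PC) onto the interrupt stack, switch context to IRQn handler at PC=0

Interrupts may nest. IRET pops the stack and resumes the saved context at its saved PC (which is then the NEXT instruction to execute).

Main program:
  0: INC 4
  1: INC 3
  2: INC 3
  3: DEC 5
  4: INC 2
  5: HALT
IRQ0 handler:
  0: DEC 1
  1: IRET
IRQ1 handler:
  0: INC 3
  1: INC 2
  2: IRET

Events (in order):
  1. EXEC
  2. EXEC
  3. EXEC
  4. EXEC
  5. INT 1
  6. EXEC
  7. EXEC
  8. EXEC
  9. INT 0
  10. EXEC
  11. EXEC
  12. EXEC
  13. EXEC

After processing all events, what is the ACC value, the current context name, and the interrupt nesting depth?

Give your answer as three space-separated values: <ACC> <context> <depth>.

Answer: 11 MAIN 0

Derivation:
Event 1 (EXEC): [MAIN] PC=0: INC 4 -> ACC=4
Event 2 (EXEC): [MAIN] PC=1: INC 3 -> ACC=7
Event 3 (EXEC): [MAIN] PC=2: INC 3 -> ACC=10
Event 4 (EXEC): [MAIN] PC=3: DEC 5 -> ACC=5
Event 5 (INT 1): INT 1 arrives: push (MAIN, PC=4), enter IRQ1 at PC=0 (depth now 1)
Event 6 (EXEC): [IRQ1] PC=0: INC 3 -> ACC=8
Event 7 (EXEC): [IRQ1] PC=1: INC 2 -> ACC=10
Event 8 (EXEC): [IRQ1] PC=2: IRET -> resume MAIN at PC=4 (depth now 0)
Event 9 (INT 0): INT 0 arrives: push (MAIN, PC=4), enter IRQ0 at PC=0 (depth now 1)
Event 10 (EXEC): [IRQ0] PC=0: DEC 1 -> ACC=9
Event 11 (EXEC): [IRQ0] PC=1: IRET -> resume MAIN at PC=4 (depth now 0)
Event 12 (EXEC): [MAIN] PC=4: INC 2 -> ACC=11
Event 13 (EXEC): [MAIN] PC=5: HALT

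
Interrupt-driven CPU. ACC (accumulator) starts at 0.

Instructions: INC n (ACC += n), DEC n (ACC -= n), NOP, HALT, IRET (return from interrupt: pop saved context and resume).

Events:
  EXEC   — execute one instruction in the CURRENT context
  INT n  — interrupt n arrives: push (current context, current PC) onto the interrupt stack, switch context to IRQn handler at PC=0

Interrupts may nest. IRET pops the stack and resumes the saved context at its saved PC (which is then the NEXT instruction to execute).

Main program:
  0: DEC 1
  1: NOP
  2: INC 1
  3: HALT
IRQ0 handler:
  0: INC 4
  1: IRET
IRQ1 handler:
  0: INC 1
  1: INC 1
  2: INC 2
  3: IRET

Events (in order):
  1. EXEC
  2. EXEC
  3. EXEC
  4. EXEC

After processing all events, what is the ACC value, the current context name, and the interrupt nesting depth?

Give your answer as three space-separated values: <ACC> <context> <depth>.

Event 1 (EXEC): [MAIN] PC=0: DEC 1 -> ACC=-1
Event 2 (EXEC): [MAIN] PC=1: NOP
Event 3 (EXEC): [MAIN] PC=2: INC 1 -> ACC=0
Event 4 (EXEC): [MAIN] PC=3: HALT

Answer: 0 MAIN 0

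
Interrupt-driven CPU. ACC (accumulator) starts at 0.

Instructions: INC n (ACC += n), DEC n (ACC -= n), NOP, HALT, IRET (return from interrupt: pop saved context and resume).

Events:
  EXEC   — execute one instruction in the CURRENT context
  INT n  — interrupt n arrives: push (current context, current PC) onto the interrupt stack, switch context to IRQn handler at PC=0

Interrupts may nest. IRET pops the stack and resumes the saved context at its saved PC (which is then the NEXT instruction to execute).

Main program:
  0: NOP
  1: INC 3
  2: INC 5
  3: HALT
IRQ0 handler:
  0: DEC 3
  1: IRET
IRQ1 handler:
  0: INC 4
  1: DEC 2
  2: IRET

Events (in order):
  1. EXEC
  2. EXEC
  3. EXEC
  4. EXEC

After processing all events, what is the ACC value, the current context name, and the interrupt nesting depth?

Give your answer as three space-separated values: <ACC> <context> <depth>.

Answer: 8 MAIN 0

Derivation:
Event 1 (EXEC): [MAIN] PC=0: NOP
Event 2 (EXEC): [MAIN] PC=1: INC 3 -> ACC=3
Event 3 (EXEC): [MAIN] PC=2: INC 5 -> ACC=8
Event 4 (EXEC): [MAIN] PC=3: HALT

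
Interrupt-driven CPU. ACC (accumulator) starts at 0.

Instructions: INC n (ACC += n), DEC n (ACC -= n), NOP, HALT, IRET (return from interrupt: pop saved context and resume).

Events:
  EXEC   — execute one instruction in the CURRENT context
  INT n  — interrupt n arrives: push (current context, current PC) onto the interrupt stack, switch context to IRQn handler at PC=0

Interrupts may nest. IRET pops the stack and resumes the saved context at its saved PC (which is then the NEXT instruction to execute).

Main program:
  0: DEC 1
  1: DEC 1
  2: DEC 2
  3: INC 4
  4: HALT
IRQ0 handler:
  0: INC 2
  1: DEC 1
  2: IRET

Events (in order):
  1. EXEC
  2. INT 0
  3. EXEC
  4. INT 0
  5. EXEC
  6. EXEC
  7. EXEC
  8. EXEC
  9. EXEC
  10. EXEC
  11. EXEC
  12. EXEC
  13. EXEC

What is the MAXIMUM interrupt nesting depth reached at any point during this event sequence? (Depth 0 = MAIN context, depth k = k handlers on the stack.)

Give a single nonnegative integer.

Answer: 2

Derivation:
Event 1 (EXEC): [MAIN] PC=0: DEC 1 -> ACC=-1 [depth=0]
Event 2 (INT 0): INT 0 arrives: push (MAIN, PC=1), enter IRQ0 at PC=0 (depth now 1) [depth=1]
Event 3 (EXEC): [IRQ0] PC=0: INC 2 -> ACC=1 [depth=1]
Event 4 (INT 0): INT 0 arrives: push (IRQ0, PC=1), enter IRQ0 at PC=0 (depth now 2) [depth=2]
Event 5 (EXEC): [IRQ0] PC=0: INC 2 -> ACC=3 [depth=2]
Event 6 (EXEC): [IRQ0] PC=1: DEC 1 -> ACC=2 [depth=2]
Event 7 (EXEC): [IRQ0] PC=2: IRET -> resume IRQ0 at PC=1 (depth now 1) [depth=1]
Event 8 (EXEC): [IRQ0] PC=1: DEC 1 -> ACC=1 [depth=1]
Event 9 (EXEC): [IRQ0] PC=2: IRET -> resume MAIN at PC=1 (depth now 0) [depth=0]
Event 10 (EXEC): [MAIN] PC=1: DEC 1 -> ACC=0 [depth=0]
Event 11 (EXEC): [MAIN] PC=2: DEC 2 -> ACC=-2 [depth=0]
Event 12 (EXEC): [MAIN] PC=3: INC 4 -> ACC=2 [depth=0]
Event 13 (EXEC): [MAIN] PC=4: HALT [depth=0]
Max depth observed: 2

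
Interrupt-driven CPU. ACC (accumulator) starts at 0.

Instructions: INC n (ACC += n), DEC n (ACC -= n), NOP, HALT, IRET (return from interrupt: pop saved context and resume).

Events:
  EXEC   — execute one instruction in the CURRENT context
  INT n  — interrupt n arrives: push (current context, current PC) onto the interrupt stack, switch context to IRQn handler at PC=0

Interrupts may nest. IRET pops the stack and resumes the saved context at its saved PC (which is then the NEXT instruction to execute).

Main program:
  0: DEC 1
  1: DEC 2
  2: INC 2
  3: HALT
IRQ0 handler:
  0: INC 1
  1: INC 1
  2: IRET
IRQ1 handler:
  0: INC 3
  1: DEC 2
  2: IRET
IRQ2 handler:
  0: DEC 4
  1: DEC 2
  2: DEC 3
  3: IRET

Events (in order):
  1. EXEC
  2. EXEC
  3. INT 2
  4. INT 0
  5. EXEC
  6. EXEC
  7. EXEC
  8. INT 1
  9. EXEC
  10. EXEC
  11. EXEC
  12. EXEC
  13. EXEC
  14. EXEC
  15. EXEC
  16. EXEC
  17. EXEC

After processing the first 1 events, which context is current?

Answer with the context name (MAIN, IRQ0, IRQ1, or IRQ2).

Event 1 (EXEC): [MAIN] PC=0: DEC 1 -> ACC=-1

Answer: MAIN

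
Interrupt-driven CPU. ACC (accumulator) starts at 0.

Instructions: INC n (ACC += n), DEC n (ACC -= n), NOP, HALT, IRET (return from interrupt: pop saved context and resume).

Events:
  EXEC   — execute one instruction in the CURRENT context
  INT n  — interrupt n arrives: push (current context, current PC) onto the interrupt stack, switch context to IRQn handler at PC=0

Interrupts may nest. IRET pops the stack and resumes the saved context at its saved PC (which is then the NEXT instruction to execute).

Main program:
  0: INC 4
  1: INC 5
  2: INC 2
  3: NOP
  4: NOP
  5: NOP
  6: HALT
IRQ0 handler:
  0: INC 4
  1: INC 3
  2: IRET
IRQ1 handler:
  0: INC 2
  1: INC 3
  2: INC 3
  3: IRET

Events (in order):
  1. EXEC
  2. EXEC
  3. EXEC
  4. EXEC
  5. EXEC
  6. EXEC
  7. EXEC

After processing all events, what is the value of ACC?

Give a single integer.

Event 1 (EXEC): [MAIN] PC=0: INC 4 -> ACC=4
Event 2 (EXEC): [MAIN] PC=1: INC 5 -> ACC=9
Event 3 (EXEC): [MAIN] PC=2: INC 2 -> ACC=11
Event 4 (EXEC): [MAIN] PC=3: NOP
Event 5 (EXEC): [MAIN] PC=4: NOP
Event 6 (EXEC): [MAIN] PC=5: NOP
Event 7 (EXEC): [MAIN] PC=6: HALT

Answer: 11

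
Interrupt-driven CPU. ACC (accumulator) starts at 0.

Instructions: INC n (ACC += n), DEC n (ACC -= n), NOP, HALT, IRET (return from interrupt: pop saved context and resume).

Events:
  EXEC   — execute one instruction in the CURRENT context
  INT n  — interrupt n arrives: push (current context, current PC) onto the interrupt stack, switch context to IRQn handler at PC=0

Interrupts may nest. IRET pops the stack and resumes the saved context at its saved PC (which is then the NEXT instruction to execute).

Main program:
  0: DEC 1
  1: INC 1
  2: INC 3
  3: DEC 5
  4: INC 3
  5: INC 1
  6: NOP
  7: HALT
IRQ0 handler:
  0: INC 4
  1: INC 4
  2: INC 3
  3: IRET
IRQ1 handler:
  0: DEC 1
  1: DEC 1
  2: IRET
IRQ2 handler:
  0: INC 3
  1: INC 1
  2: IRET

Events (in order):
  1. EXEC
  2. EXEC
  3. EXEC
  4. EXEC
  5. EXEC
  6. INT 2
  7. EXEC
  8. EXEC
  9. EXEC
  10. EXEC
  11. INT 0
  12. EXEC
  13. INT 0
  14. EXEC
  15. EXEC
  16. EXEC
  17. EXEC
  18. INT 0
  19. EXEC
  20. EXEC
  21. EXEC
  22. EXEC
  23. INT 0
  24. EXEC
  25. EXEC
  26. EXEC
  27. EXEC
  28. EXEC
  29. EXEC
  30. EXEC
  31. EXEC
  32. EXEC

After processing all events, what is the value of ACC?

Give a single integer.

Answer: 50

Derivation:
Event 1 (EXEC): [MAIN] PC=0: DEC 1 -> ACC=-1
Event 2 (EXEC): [MAIN] PC=1: INC 1 -> ACC=0
Event 3 (EXEC): [MAIN] PC=2: INC 3 -> ACC=3
Event 4 (EXEC): [MAIN] PC=3: DEC 5 -> ACC=-2
Event 5 (EXEC): [MAIN] PC=4: INC 3 -> ACC=1
Event 6 (INT 2): INT 2 arrives: push (MAIN, PC=5), enter IRQ2 at PC=0 (depth now 1)
Event 7 (EXEC): [IRQ2] PC=0: INC 3 -> ACC=4
Event 8 (EXEC): [IRQ2] PC=1: INC 1 -> ACC=5
Event 9 (EXEC): [IRQ2] PC=2: IRET -> resume MAIN at PC=5 (depth now 0)
Event 10 (EXEC): [MAIN] PC=5: INC 1 -> ACC=6
Event 11 (INT 0): INT 0 arrives: push (MAIN, PC=6), enter IRQ0 at PC=0 (depth now 1)
Event 12 (EXEC): [IRQ0] PC=0: INC 4 -> ACC=10
Event 13 (INT 0): INT 0 arrives: push (IRQ0, PC=1), enter IRQ0 at PC=0 (depth now 2)
Event 14 (EXEC): [IRQ0] PC=0: INC 4 -> ACC=14
Event 15 (EXEC): [IRQ0] PC=1: INC 4 -> ACC=18
Event 16 (EXEC): [IRQ0] PC=2: INC 3 -> ACC=21
Event 17 (EXEC): [IRQ0] PC=3: IRET -> resume IRQ0 at PC=1 (depth now 1)
Event 18 (INT 0): INT 0 arrives: push (IRQ0, PC=1), enter IRQ0 at PC=0 (depth now 2)
Event 19 (EXEC): [IRQ0] PC=0: INC 4 -> ACC=25
Event 20 (EXEC): [IRQ0] PC=1: INC 4 -> ACC=29
Event 21 (EXEC): [IRQ0] PC=2: INC 3 -> ACC=32
Event 22 (EXEC): [IRQ0] PC=3: IRET -> resume IRQ0 at PC=1 (depth now 1)
Event 23 (INT 0): INT 0 arrives: push (IRQ0, PC=1), enter IRQ0 at PC=0 (depth now 2)
Event 24 (EXEC): [IRQ0] PC=0: INC 4 -> ACC=36
Event 25 (EXEC): [IRQ0] PC=1: INC 4 -> ACC=40
Event 26 (EXEC): [IRQ0] PC=2: INC 3 -> ACC=43
Event 27 (EXEC): [IRQ0] PC=3: IRET -> resume IRQ0 at PC=1 (depth now 1)
Event 28 (EXEC): [IRQ0] PC=1: INC 4 -> ACC=47
Event 29 (EXEC): [IRQ0] PC=2: INC 3 -> ACC=50
Event 30 (EXEC): [IRQ0] PC=3: IRET -> resume MAIN at PC=6 (depth now 0)
Event 31 (EXEC): [MAIN] PC=6: NOP
Event 32 (EXEC): [MAIN] PC=7: HALT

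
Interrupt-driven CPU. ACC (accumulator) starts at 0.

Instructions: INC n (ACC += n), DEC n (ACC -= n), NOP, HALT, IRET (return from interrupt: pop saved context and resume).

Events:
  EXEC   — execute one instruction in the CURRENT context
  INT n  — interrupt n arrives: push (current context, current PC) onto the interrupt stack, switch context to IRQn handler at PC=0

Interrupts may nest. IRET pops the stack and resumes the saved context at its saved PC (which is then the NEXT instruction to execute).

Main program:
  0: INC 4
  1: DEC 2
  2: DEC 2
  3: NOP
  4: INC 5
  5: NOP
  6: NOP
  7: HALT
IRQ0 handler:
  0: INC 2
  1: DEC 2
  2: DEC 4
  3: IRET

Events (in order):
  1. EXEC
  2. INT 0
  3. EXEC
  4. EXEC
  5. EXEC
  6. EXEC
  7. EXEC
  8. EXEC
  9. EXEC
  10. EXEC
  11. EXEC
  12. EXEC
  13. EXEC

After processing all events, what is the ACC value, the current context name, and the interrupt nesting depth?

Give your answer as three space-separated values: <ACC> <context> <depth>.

Event 1 (EXEC): [MAIN] PC=0: INC 4 -> ACC=4
Event 2 (INT 0): INT 0 arrives: push (MAIN, PC=1), enter IRQ0 at PC=0 (depth now 1)
Event 3 (EXEC): [IRQ0] PC=0: INC 2 -> ACC=6
Event 4 (EXEC): [IRQ0] PC=1: DEC 2 -> ACC=4
Event 5 (EXEC): [IRQ0] PC=2: DEC 4 -> ACC=0
Event 6 (EXEC): [IRQ0] PC=3: IRET -> resume MAIN at PC=1 (depth now 0)
Event 7 (EXEC): [MAIN] PC=1: DEC 2 -> ACC=-2
Event 8 (EXEC): [MAIN] PC=2: DEC 2 -> ACC=-4
Event 9 (EXEC): [MAIN] PC=3: NOP
Event 10 (EXEC): [MAIN] PC=4: INC 5 -> ACC=1
Event 11 (EXEC): [MAIN] PC=5: NOP
Event 12 (EXEC): [MAIN] PC=6: NOP
Event 13 (EXEC): [MAIN] PC=7: HALT

Answer: 1 MAIN 0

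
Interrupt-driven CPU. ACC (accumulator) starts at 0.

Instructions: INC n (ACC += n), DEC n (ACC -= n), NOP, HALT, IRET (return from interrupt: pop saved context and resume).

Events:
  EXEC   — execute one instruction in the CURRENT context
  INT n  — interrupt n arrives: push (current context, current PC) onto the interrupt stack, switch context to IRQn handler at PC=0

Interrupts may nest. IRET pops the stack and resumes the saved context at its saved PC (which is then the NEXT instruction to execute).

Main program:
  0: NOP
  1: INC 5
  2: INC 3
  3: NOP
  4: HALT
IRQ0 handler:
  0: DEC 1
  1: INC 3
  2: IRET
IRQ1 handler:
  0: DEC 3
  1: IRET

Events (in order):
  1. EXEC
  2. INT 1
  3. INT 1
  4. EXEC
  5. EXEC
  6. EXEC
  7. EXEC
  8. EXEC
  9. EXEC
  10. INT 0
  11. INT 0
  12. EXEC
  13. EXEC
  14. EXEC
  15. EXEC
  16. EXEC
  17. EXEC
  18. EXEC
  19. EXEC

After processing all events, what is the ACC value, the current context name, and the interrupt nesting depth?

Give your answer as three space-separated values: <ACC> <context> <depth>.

Event 1 (EXEC): [MAIN] PC=0: NOP
Event 2 (INT 1): INT 1 arrives: push (MAIN, PC=1), enter IRQ1 at PC=0 (depth now 1)
Event 3 (INT 1): INT 1 arrives: push (IRQ1, PC=0), enter IRQ1 at PC=0 (depth now 2)
Event 4 (EXEC): [IRQ1] PC=0: DEC 3 -> ACC=-3
Event 5 (EXEC): [IRQ1] PC=1: IRET -> resume IRQ1 at PC=0 (depth now 1)
Event 6 (EXEC): [IRQ1] PC=0: DEC 3 -> ACC=-6
Event 7 (EXEC): [IRQ1] PC=1: IRET -> resume MAIN at PC=1 (depth now 0)
Event 8 (EXEC): [MAIN] PC=1: INC 5 -> ACC=-1
Event 9 (EXEC): [MAIN] PC=2: INC 3 -> ACC=2
Event 10 (INT 0): INT 0 arrives: push (MAIN, PC=3), enter IRQ0 at PC=0 (depth now 1)
Event 11 (INT 0): INT 0 arrives: push (IRQ0, PC=0), enter IRQ0 at PC=0 (depth now 2)
Event 12 (EXEC): [IRQ0] PC=0: DEC 1 -> ACC=1
Event 13 (EXEC): [IRQ0] PC=1: INC 3 -> ACC=4
Event 14 (EXEC): [IRQ0] PC=2: IRET -> resume IRQ0 at PC=0 (depth now 1)
Event 15 (EXEC): [IRQ0] PC=0: DEC 1 -> ACC=3
Event 16 (EXEC): [IRQ0] PC=1: INC 3 -> ACC=6
Event 17 (EXEC): [IRQ0] PC=2: IRET -> resume MAIN at PC=3 (depth now 0)
Event 18 (EXEC): [MAIN] PC=3: NOP
Event 19 (EXEC): [MAIN] PC=4: HALT

Answer: 6 MAIN 0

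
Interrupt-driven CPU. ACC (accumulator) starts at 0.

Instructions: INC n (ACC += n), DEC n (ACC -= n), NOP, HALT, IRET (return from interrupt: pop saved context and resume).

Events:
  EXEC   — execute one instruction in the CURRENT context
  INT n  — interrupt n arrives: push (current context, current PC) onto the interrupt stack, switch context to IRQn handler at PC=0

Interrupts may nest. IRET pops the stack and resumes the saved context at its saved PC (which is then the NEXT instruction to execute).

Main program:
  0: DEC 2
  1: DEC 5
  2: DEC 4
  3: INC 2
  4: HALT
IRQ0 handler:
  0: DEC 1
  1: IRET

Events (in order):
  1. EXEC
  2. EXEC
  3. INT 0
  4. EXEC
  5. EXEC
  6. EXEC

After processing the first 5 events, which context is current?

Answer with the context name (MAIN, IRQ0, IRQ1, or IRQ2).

Answer: MAIN

Derivation:
Event 1 (EXEC): [MAIN] PC=0: DEC 2 -> ACC=-2
Event 2 (EXEC): [MAIN] PC=1: DEC 5 -> ACC=-7
Event 3 (INT 0): INT 0 arrives: push (MAIN, PC=2), enter IRQ0 at PC=0 (depth now 1)
Event 4 (EXEC): [IRQ0] PC=0: DEC 1 -> ACC=-8
Event 5 (EXEC): [IRQ0] PC=1: IRET -> resume MAIN at PC=2 (depth now 0)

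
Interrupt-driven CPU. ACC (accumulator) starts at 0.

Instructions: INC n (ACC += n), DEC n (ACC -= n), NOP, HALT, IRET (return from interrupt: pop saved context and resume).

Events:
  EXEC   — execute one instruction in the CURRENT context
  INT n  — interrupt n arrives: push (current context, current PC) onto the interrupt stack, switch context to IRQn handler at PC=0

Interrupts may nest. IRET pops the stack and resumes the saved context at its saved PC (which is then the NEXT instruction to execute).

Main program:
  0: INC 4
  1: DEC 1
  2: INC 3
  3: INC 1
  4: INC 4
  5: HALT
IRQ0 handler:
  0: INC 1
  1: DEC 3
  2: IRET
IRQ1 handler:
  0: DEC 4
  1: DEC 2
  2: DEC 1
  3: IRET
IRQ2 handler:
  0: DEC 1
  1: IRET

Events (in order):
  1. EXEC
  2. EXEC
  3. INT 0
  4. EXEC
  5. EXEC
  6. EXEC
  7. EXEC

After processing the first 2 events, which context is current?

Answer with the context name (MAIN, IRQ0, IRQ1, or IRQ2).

Answer: MAIN

Derivation:
Event 1 (EXEC): [MAIN] PC=0: INC 4 -> ACC=4
Event 2 (EXEC): [MAIN] PC=1: DEC 1 -> ACC=3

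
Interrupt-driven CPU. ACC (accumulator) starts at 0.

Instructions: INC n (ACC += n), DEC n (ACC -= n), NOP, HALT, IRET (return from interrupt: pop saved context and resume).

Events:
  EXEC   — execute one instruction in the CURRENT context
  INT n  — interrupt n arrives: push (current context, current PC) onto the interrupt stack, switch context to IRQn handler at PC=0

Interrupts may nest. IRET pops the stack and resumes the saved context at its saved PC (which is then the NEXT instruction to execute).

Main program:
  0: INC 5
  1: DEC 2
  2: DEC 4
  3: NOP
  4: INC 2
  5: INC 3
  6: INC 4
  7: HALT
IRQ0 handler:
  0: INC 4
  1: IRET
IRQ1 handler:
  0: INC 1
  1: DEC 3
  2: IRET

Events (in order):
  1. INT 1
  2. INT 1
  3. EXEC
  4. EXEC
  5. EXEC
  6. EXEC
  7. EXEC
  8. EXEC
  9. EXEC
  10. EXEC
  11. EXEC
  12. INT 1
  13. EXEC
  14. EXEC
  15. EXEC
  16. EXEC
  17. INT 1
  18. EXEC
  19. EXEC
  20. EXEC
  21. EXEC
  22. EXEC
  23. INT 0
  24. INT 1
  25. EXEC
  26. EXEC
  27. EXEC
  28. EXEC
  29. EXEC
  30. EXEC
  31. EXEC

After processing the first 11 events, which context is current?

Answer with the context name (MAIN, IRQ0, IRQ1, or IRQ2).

Event 1 (INT 1): INT 1 arrives: push (MAIN, PC=0), enter IRQ1 at PC=0 (depth now 1)
Event 2 (INT 1): INT 1 arrives: push (IRQ1, PC=0), enter IRQ1 at PC=0 (depth now 2)
Event 3 (EXEC): [IRQ1] PC=0: INC 1 -> ACC=1
Event 4 (EXEC): [IRQ1] PC=1: DEC 3 -> ACC=-2
Event 5 (EXEC): [IRQ1] PC=2: IRET -> resume IRQ1 at PC=0 (depth now 1)
Event 6 (EXEC): [IRQ1] PC=0: INC 1 -> ACC=-1
Event 7 (EXEC): [IRQ1] PC=1: DEC 3 -> ACC=-4
Event 8 (EXEC): [IRQ1] PC=2: IRET -> resume MAIN at PC=0 (depth now 0)
Event 9 (EXEC): [MAIN] PC=0: INC 5 -> ACC=1
Event 10 (EXEC): [MAIN] PC=1: DEC 2 -> ACC=-1
Event 11 (EXEC): [MAIN] PC=2: DEC 4 -> ACC=-5

Answer: MAIN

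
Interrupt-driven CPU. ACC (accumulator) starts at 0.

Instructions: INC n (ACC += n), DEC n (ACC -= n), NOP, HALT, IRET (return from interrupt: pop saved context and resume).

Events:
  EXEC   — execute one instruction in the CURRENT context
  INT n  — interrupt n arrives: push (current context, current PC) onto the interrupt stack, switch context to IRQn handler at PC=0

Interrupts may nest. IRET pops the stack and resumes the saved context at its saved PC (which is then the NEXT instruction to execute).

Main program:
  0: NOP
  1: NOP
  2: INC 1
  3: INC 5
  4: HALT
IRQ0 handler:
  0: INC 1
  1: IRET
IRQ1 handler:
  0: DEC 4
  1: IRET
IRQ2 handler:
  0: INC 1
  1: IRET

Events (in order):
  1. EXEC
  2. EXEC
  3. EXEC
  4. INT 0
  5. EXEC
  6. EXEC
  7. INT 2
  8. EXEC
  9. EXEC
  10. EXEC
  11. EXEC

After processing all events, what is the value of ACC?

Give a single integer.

Answer: 8

Derivation:
Event 1 (EXEC): [MAIN] PC=0: NOP
Event 2 (EXEC): [MAIN] PC=1: NOP
Event 3 (EXEC): [MAIN] PC=2: INC 1 -> ACC=1
Event 4 (INT 0): INT 0 arrives: push (MAIN, PC=3), enter IRQ0 at PC=0 (depth now 1)
Event 5 (EXEC): [IRQ0] PC=0: INC 1 -> ACC=2
Event 6 (EXEC): [IRQ0] PC=1: IRET -> resume MAIN at PC=3 (depth now 0)
Event 7 (INT 2): INT 2 arrives: push (MAIN, PC=3), enter IRQ2 at PC=0 (depth now 1)
Event 8 (EXEC): [IRQ2] PC=0: INC 1 -> ACC=3
Event 9 (EXEC): [IRQ2] PC=1: IRET -> resume MAIN at PC=3 (depth now 0)
Event 10 (EXEC): [MAIN] PC=3: INC 5 -> ACC=8
Event 11 (EXEC): [MAIN] PC=4: HALT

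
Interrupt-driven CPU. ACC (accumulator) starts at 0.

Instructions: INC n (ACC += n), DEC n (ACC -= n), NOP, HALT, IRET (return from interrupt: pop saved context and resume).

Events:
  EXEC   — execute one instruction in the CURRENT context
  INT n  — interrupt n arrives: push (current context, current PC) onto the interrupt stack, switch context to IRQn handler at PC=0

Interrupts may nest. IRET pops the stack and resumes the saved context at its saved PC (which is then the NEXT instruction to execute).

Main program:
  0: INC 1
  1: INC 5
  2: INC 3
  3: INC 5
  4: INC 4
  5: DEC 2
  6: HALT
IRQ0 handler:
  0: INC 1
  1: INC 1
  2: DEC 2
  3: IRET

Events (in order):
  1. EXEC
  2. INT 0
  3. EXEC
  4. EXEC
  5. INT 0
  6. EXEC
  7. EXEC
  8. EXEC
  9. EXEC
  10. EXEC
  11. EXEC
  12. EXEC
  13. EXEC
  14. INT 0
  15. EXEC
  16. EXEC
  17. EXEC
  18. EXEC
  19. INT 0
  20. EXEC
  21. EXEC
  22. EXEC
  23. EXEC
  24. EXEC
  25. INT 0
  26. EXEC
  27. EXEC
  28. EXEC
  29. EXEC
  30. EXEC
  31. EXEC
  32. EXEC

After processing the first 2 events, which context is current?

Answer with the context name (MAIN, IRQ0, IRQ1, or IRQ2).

Event 1 (EXEC): [MAIN] PC=0: INC 1 -> ACC=1
Event 2 (INT 0): INT 0 arrives: push (MAIN, PC=1), enter IRQ0 at PC=0 (depth now 1)

Answer: IRQ0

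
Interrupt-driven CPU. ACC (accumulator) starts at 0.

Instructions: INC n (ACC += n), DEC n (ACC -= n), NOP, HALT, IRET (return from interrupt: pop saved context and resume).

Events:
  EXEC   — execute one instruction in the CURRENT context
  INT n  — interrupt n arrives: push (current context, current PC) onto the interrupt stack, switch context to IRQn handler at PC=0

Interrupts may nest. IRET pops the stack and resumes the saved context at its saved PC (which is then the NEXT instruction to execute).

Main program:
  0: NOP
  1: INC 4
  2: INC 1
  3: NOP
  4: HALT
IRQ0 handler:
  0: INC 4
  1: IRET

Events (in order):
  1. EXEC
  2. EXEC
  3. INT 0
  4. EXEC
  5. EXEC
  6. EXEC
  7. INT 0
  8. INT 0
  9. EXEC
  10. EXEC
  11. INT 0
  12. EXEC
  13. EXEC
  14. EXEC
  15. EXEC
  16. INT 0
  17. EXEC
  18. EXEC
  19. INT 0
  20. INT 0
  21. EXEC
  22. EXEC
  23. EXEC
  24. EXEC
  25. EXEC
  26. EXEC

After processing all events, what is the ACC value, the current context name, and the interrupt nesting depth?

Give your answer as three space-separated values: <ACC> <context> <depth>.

Event 1 (EXEC): [MAIN] PC=0: NOP
Event 2 (EXEC): [MAIN] PC=1: INC 4 -> ACC=4
Event 3 (INT 0): INT 0 arrives: push (MAIN, PC=2), enter IRQ0 at PC=0 (depth now 1)
Event 4 (EXEC): [IRQ0] PC=0: INC 4 -> ACC=8
Event 5 (EXEC): [IRQ0] PC=1: IRET -> resume MAIN at PC=2 (depth now 0)
Event 6 (EXEC): [MAIN] PC=2: INC 1 -> ACC=9
Event 7 (INT 0): INT 0 arrives: push (MAIN, PC=3), enter IRQ0 at PC=0 (depth now 1)
Event 8 (INT 0): INT 0 arrives: push (IRQ0, PC=0), enter IRQ0 at PC=0 (depth now 2)
Event 9 (EXEC): [IRQ0] PC=0: INC 4 -> ACC=13
Event 10 (EXEC): [IRQ0] PC=1: IRET -> resume IRQ0 at PC=0 (depth now 1)
Event 11 (INT 0): INT 0 arrives: push (IRQ0, PC=0), enter IRQ0 at PC=0 (depth now 2)
Event 12 (EXEC): [IRQ0] PC=0: INC 4 -> ACC=17
Event 13 (EXEC): [IRQ0] PC=1: IRET -> resume IRQ0 at PC=0 (depth now 1)
Event 14 (EXEC): [IRQ0] PC=0: INC 4 -> ACC=21
Event 15 (EXEC): [IRQ0] PC=1: IRET -> resume MAIN at PC=3 (depth now 0)
Event 16 (INT 0): INT 0 arrives: push (MAIN, PC=3), enter IRQ0 at PC=0 (depth now 1)
Event 17 (EXEC): [IRQ0] PC=0: INC 4 -> ACC=25
Event 18 (EXEC): [IRQ0] PC=1: IRET -> resume MAIN at PC=3 (depth now 0)
Event 19 (INT 0): INT 0 arrives: push (MAIN, PC=3), enter IRQ0 at PC=0 (depth now 1)
Event 20 (INT 0): INT 0 arrives: push (IRQ0, PC=0), enter IRQ0 at PC=0 (depth now 2)
Event 21 (EXEC): [IRQ0] PC=0: INC 4 -> ACC=29
Event 22 (EXEC): [IRQ0] PC=1: IRET -> resume IRQ0 at PC=0 (depth now 1)
Event 23 (EXEC): [IRQ0] PC=0: INC 4 -> ACC=33
Event 24 (EXEC): [IRQ0] PC=1: IRET -> resume MAIN at PC=3 (depth now 0)
Event 25 (EXEC): [MAIN] PC=3: NOP
Event 26 (EXEC): [MAIN] PC=4: HALT

Answer: 33 MAIN 0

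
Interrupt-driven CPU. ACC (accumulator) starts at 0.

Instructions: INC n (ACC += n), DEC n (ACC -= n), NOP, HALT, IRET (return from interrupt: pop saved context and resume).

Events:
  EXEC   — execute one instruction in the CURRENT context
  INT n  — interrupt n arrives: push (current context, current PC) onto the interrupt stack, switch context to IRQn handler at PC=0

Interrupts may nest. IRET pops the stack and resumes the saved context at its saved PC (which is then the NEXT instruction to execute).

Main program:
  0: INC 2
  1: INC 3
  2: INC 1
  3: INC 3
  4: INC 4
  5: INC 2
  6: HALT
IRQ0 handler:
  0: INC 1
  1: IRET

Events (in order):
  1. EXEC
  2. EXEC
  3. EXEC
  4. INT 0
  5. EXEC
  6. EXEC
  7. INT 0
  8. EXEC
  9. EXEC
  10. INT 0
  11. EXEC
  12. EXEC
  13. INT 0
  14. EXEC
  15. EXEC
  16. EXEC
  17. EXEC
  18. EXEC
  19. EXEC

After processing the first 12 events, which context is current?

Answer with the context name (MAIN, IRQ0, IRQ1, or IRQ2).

Event 1 (EXEC): [MAIN] PC=0: INC 2 -> ACC=2
Event 2 (EXEC): [MAIN] PC=1: INC 3 -> ACC=5
Event 3 (EXEC): [MAIN] PC=2: INC 1 -> ACC=6
Event 4 (INT 0): INT 0 arrives: push (MAIN, PC=3), enter IRQ0 at PC=0 (depth now 1)
Event 5 (EXEC): [IRQ0] PC=0: INC 1 -> ACC=7
Event 6 (EXEC): [IRQ0] PC=1: IRET -> resume MAIN at PC=3 (depth now 0)
Event 7 (INT 0): INT 0 arrives: push (MAIN, PC=3), enter IRQ0 at PC=0 (depth now 1)
Event 8 (EXEC): [IRQ0] PC=0: INC 1 -> ACC=8
Event 9 (EXEC): [IRQ0] PC=1: IRET -> resume MAIN at PC=3 (depth now 0)
Event 10 (INT 0): INT 0 arrives: push (MAIN, PC=3), enter IRQ0 at PC=0 (depth now 1)
Event 11 (EXEC): [IRQ0] PC=0: INC 1 -> ACC=9
Event 12 (EXEC): [IRQ0] PC=1: IRET -> resume MAIN at PC=3 (depth now 0)

Answer: MAIN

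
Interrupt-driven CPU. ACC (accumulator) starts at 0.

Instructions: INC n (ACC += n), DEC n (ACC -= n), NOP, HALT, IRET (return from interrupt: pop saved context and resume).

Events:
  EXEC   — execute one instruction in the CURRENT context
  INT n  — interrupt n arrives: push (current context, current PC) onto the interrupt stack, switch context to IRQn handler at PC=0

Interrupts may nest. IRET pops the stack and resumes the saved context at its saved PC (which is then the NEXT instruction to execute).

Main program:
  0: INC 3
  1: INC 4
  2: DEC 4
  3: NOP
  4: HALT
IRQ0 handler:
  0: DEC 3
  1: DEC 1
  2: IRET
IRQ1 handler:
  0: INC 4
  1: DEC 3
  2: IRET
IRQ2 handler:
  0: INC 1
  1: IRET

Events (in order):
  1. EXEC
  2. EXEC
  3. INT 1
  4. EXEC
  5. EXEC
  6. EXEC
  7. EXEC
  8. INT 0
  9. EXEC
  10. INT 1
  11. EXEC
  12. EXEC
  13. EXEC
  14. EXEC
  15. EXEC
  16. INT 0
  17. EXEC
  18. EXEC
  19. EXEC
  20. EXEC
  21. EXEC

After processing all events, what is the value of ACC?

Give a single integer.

Event 1 (EXEC): [MAIN] PC=0: INC 3 -> ACC=3
Event 2 (EXEC): [MAIN] PC=1: INC 4 -> ACC=7
Event 3 (INT 1): INT 1 arrives: push (MAIN, PC=2), enter IRQ1 at PC=0 (depth now 1)
Event 4 (EXEC): [IRQ1] PC=0: INC 4 -> ACC=11
Event 5 (EXEC): [IRQ1] PC=1: DEC 3 -> ACC=8
Event 6 (EXEC): [IRQ1] PC=2: IRET -> resume MAIN at PC=2 (depth now 0)
Event 7 (EXEC): [MAIN] PC=2: DEC 4 -> ACC=4
Event 8 (INT 0): INT 0 arrives: push (MAIN, PC=3), enter IRQ0 at PC=0 (depth now 1)
Event 9 (EXEC): [IRQ0] PC=0: DEC 3 -> ACC=1
Event 10 (INT 1): INT 1 arrives: push (IRQ0, PC=1), enter IRQ1 at PC=0 (depth now 2)
Event 11 (EXEC): [IRQ1] PC=0: INC 4 -> ACC=5
Event 12 (EXEC): [IRQ1] PC=1: DEC 3 -> ACC=2
Event 13 (EXEC): [IRQ1] PC=2: IRET -> resume IRQ0 at PC=1 (depth now 1)
Event 14 (EXEC): [IRQ0] PC=1: DEC 1 -> ACC=1
Event 15 (EXEC): [IRQ0] PC=2: IRET -> resume MAIN at PC=3 (depth now 0)
Event 16 (INT 0): INT 0 arrives: push (MAIN, PC=3), enter IRQ0 at PC=0 (depth now 1)
Event 17 (EXEC): [IRQ0] PC=0: DEC 3 -> ACC=-2
Event 18 (EXEC): [IRQ0] PC=1: DEC 1 -> ACC=-3
Event 19 (EXEC): [IRQ0] PC=2: IRET -> resume MAIN at PC=3 (depth now 0)
Event 20 (EXEC): [MAIN] PC=3: NOP
Event 21 (EXEC): [MAIN] PC=4: HALT

Answer: -3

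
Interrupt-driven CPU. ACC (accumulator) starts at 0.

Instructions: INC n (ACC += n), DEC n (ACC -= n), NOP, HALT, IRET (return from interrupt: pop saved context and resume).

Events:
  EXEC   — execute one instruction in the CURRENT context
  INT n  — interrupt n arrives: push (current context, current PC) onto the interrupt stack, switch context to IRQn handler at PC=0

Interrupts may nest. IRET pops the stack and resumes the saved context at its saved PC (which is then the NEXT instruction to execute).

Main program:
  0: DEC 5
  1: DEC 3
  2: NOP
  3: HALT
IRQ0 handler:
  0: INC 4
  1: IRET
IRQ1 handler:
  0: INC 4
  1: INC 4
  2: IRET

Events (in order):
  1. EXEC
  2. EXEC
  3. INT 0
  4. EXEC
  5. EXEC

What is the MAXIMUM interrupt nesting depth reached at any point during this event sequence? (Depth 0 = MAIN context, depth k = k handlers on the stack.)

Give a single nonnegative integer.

Answer: 1

Derivation:
Event 1 (EXEC): [MAIN] PC=0: DEC 5 -> ACC=-5 [depth=0]
Event 2 (EXEC): [MAIN] PC=1: DEC 3 -> ACC=-8 [depth=0]
Event 3 (INT 0): INT 0 arrives: push (MAIN, PC=2), enter IRQ0 at PC=0 (depth now 1) [depth=1]
Event 4 (EXEC): [IRQ0] PC=0: INC 4 -> ACC=-4 [depth=1]
Event 5 (EXEC): [IRQ0] PC=1: IRET -> resume MAIN at PC=2 (depth now 0) [depth=0]
Max depth observed: 1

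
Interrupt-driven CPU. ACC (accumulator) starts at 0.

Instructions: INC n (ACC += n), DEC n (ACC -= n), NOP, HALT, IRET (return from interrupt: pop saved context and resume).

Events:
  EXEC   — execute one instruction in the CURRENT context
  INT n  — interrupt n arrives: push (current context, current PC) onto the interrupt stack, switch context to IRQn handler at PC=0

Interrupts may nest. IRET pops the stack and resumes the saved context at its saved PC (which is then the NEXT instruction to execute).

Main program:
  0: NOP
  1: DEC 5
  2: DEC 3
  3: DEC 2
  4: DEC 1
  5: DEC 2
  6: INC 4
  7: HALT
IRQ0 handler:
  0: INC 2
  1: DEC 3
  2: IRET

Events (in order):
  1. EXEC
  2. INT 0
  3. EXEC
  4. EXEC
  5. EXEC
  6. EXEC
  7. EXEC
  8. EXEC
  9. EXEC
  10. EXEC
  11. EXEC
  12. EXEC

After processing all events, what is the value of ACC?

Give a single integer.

Answer: -10

Derivation:
Event 1 (EXEC): [MAIN] PC=0: NOP
Event 2 (INT 0): INT 0 arrives: push (MAIN, PC=1), enter IRQ0 at PC=0 (depth now 1)
Event 3 (EXEC): [IRQ0] PC=0: INC 2 -> ACC=2
Event 4 (EXEC): [IRQ0] PC=1: DEC 3 -> ACC=-1
Event 5 (EXEC): [IRQ0] PC=2: IRET -> resume MAIN at PC=1 (depth now 0)
Event 6 (EXEC): [MAIN] PC=1: DEC 5 -> ACC=-6
Event 7 (EXEC): [MAIN] PC=2: DEC 3 -> ACC=-9
Event 8 (EXEC): [MAIN] PC=3: DEC 2 -> ACC=-11
Event 9 (EXEC): [MAIN] PC=4: DEC 1 -> ACC=-12
Event 10 (EXEC): [MAIN] PC=5: DEC 2 -> ACC=-14
Event 11 (EXEC): [MAIN] PC=6: INC 4 -> ACC=-10
Event 12 (EXEC): [MAIN] PC=7: HALT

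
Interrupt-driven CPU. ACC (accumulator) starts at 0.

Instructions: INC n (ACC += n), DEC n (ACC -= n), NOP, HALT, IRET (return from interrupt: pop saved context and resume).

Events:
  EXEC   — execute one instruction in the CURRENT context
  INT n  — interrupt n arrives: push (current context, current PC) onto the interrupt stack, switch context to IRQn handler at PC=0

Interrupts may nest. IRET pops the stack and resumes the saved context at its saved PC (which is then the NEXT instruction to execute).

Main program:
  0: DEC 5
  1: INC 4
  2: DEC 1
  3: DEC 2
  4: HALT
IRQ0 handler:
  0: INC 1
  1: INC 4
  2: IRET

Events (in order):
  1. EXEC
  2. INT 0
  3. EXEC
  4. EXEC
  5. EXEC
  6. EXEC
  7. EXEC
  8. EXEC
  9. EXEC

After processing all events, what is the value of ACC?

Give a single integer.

Answer: 1

Derivation:
Event 1 (EXEC): [MAIN] PC=0: DEC 5 -> ACC=-5
Event 2 (INT 0): INT 0 arrives: push (MAIN, PC=1), enter IRQ0 at PC=0 (depth now 1)
Event 3 (EXEC): [IRQ0] PC=0: INC 1 -> ACC=-4
Event 4 (EXEC): [IRQ0] PC=1: INC 4 -> ACC=0
Event 5 (EXEC): [IRQ0] PC=2: IRET -> resume MAIN at PC=1 (depth now 0)
Event 6 (EXEC): [MAIN] PC=1: INC 4 -> ACC=4
Event 7 (EXEC): [MAIN] PC=2: DEC 1 -> ACC=3
Event 8 (EXEC): [MAIN] PC=3: DEC 2 -> ACC=1
Event 9 (EXEC): [MAIN] PC=4: HALT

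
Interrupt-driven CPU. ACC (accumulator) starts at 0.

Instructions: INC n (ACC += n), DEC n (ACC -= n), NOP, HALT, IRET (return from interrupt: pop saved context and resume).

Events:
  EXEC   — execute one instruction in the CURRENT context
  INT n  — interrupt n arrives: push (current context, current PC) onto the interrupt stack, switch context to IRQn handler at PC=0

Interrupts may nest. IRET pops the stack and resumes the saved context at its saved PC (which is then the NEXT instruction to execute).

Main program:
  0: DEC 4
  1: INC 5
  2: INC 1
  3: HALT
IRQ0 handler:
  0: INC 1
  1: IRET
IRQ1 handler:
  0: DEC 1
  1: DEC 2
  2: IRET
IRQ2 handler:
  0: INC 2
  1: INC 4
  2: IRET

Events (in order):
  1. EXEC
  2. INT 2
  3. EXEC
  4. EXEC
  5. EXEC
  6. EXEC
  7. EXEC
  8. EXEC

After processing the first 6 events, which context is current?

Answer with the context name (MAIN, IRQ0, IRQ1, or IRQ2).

Event 1 (EXEC): [MAIN] PC=0: DEC 4 -> ACC=-4
Event 2 (INT 2): INT 2 arrives: push (MAIN, PC=1), enter IRQ2 at PC=0 (depth now 1)
Event 3 (EXEC): [IRQ2] PC=0: INC 2 -> ACC=-2
Event 4 (EXEC): [IRQ2] PC=1: INC 4 -> ACC=2
Event 5 (EXEC): [IRQ2] PC=2: IRET -> resume MAIN at PC=1 (depth now 0)
Event 6 (EXEC): [MAIN] PC=1: INC 5 -> ACC=7

Answer: MAIN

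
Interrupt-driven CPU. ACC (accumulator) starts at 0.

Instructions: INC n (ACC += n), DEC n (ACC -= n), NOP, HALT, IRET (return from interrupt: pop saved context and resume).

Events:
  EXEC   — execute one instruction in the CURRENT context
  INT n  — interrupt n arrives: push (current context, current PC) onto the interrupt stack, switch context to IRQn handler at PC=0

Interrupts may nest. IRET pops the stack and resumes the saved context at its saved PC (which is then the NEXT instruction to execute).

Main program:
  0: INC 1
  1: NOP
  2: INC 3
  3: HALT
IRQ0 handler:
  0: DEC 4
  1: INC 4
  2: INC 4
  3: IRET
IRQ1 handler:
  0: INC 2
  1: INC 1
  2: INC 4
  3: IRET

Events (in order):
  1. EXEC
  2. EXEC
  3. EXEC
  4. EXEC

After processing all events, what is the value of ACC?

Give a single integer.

Event 1 (EXEC): [MAIN] PC=0: INC 1 -> ACC=1
Event 2 (EXEC): [MAIN] PC=1: NOP
Event 3 (EXEC): [MAIN] PC=2: INC 3 -> ACC=4
Event 4 (EXEC): [MAIN] PC=3: HALT

Answer: 4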